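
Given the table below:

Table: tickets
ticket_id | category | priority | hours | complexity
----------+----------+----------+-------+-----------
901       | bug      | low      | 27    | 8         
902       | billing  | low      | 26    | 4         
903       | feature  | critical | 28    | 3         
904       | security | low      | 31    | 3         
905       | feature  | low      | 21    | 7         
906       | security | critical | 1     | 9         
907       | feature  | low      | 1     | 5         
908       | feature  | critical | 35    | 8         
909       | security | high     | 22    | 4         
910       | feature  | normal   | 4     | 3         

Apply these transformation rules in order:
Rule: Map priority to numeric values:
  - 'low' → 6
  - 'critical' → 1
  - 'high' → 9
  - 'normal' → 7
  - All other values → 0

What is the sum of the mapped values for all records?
49

Step 1: Apply mapping to each record
Step 2: Count by status:
  'low': 5 records × 6 = 30
  'critical': 3 records × 1 = 3
  'high': 1 records × 9 = 9
  'normal': 1 records × 7 = 7
Step 3: Sum all mapped values = 49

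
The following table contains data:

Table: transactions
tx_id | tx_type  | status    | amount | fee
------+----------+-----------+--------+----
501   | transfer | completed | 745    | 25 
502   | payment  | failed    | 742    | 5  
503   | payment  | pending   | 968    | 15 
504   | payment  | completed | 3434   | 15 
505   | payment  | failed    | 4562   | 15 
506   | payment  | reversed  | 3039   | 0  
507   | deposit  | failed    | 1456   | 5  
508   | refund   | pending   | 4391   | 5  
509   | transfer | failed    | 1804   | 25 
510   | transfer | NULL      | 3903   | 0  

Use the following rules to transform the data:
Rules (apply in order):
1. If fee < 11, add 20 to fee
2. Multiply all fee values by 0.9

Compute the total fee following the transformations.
189.0

Step 1: Apply Rule 1 - Add 20 to records with fee < 11
  - 5 records affected: 15 + (5 × 20) = 115
  - Unaffected records: 95
  - Sum after Rule 1: 210
Step 2: Apply Rule 2 - Multiply all by 0.9
  - 210 × 0.9 = 189.0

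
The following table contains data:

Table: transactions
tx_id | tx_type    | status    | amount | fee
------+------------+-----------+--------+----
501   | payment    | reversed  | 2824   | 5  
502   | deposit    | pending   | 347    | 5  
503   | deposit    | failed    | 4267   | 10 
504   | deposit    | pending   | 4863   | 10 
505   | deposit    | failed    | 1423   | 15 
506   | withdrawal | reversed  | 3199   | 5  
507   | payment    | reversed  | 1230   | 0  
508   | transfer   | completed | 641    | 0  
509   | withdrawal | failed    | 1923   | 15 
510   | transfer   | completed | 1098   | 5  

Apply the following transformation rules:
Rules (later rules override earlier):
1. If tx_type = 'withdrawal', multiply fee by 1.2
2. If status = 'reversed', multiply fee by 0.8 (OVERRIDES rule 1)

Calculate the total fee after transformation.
71.0

Step 1: Rule 2 takes priority for records with status = 'reversed'
  - 3 records: 10 × 0.8 = 8.0
Step 2: Rule 1 applies to remaining records with tx_type = 'withdrawal'
  - 1 records: 15 × 1.2 = 18.0
Step 3: Other records unchanged: 45
Step 4: Final sum = 8.0 + 18.0 + 45 = 71.0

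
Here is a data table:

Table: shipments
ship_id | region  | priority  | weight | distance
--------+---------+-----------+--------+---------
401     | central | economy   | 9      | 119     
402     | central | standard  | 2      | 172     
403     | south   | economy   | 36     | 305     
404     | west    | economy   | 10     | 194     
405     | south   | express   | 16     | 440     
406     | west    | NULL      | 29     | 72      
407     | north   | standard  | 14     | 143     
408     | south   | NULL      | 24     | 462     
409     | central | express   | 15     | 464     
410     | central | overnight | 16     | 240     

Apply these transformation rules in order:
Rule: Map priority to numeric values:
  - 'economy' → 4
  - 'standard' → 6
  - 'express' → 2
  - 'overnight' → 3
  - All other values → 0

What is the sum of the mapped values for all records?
31

Step 1: Apply mapping to each record
Step 2: Count by status:
  'economy': 3 records × 4 = 12
  'standard': 2 records × 6 = 12
  'express': 2 records × 2 = 4
  'overnight': 1 records × 3 = 3
Step 3: Sum all mapped values = 31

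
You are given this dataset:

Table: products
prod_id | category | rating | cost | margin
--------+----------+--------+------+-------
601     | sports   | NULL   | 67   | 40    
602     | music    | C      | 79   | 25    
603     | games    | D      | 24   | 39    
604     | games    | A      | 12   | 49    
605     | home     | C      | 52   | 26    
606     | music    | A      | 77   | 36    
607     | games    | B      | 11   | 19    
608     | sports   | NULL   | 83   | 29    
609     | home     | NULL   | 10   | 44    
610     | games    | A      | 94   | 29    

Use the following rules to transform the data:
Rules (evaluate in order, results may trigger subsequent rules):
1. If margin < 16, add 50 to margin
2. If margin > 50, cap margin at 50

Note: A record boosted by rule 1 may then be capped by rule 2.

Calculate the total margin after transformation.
336

Step 1: Apply rule 1 to records with margin < 16
  - 0 records get bonus of 50
  - Of these, 0 records then exceed 50 and get capped
Step 2: Apply rule 2 to records with margin > 50
  - 0 records (original) are capped
Step 3: Calculate final sum = 336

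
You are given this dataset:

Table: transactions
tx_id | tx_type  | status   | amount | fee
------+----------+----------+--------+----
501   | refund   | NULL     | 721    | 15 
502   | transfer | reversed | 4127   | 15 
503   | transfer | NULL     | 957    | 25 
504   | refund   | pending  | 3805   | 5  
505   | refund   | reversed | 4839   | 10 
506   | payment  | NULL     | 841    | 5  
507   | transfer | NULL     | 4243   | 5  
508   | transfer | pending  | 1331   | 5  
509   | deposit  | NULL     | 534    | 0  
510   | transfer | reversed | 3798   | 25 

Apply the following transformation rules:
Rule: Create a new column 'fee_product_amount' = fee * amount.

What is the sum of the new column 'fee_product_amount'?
291085

Step 1: For each record, compute fee * amount
Example calculations:
  15 * 721 = 10815
  15 * 4127 = 61905
  25 * 957 = 23925
  ...
Step 2: Sum all derived values
Step 3: Total = 291085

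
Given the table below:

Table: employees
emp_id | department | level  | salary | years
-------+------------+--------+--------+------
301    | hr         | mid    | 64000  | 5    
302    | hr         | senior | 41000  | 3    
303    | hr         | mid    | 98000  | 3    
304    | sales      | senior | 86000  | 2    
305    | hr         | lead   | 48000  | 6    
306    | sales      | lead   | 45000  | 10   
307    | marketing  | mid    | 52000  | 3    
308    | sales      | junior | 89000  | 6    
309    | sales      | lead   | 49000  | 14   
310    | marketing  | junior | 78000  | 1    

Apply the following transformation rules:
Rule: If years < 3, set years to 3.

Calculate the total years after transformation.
56

Step 1: 2 records have years < 3
Step 2: These records originally summed to 3
Step 3: After setting to minimum: 2 × 3 = 6
Step 4: Unaffected records sum: 50
Step 5: Final sum = 6 + 50 = 56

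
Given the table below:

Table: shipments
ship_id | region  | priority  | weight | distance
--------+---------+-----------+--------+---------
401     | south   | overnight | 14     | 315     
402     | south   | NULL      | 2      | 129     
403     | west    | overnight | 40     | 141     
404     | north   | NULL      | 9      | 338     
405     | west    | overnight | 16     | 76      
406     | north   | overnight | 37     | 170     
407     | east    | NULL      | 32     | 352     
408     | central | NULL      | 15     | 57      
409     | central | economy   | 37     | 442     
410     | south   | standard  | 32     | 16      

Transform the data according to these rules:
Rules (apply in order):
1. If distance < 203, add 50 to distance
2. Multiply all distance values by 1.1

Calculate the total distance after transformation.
2569.6

Step 1: Apply Rule 1 - Add 50 to records with distance < 203
  - 6 records affected: 589 + (6 × 50) = 889
  - Unaffected records: 1447
  - Sum after Rule 1: 2336
Step 2: Apply Rule 2 - Multiply all by 1.1
  - 2336 × 1.1 = 2569.6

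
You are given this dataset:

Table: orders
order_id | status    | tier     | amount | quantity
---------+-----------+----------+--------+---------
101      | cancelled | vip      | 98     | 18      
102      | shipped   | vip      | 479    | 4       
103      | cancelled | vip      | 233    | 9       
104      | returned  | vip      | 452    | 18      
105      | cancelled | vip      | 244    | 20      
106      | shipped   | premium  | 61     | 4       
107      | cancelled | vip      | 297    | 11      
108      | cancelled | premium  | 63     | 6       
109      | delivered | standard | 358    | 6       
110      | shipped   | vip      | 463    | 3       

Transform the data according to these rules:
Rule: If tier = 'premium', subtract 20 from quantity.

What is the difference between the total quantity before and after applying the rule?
40

Step 1: Original sum of quantity = 99
Step 2: 2 records have tier = 'premium'
Step 3: Each affected record changes by -20
Step 4: Total change = 2 × -20 = -40
Step 5: New sum = 99 + -40 = 59
Step 6: Difference = |59 - 99| = 40
        (Sum decreased by 40)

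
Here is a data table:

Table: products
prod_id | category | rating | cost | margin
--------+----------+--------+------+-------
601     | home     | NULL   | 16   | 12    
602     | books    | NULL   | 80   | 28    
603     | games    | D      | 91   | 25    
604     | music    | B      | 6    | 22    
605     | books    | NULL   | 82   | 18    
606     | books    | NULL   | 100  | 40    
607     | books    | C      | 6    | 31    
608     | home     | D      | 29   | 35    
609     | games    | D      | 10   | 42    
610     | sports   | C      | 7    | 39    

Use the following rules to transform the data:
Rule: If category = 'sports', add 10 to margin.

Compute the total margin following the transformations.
302

Step 1: Count records where category = 'sports': 1
Step 2: Total bonus added: 1 × 10 = 10
Step 3: Original sum of margin: 292
Step 4: Final sum = 292 + 10 = 302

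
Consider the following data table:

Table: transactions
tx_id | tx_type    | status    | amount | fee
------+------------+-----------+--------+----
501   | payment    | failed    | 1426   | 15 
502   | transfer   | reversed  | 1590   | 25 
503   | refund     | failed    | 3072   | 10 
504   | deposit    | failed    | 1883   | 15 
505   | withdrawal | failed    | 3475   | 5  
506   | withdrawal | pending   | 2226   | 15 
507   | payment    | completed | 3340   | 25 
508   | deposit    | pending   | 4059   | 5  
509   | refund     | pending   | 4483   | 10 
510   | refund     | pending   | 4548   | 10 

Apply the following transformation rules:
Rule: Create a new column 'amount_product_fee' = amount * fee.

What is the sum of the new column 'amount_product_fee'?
364975

Step 1: For each record, compute amount * fee
Example calculations:
  1426 * 15 = 21390
  1590 * 25 = 39750
  3072 * 10 = 30720
  ...
Step 2: Sum all derived values
Step 3: Total = 364975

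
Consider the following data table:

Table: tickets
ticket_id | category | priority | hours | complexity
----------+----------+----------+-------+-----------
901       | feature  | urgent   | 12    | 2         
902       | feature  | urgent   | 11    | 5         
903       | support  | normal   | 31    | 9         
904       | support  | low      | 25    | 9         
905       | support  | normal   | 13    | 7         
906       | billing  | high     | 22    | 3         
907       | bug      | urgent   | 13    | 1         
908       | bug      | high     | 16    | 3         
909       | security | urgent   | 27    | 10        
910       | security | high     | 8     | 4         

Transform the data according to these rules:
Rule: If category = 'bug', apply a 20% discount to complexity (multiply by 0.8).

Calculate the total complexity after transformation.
52.2

Step 1: Records with category = 'bug' have total complexity = 4
Step 2: Apply multiplier: 4 × 0.8 = 3.2
Step 3: Other records total: 49
Step 4: Final sum = 3.2 + 49 = 52.2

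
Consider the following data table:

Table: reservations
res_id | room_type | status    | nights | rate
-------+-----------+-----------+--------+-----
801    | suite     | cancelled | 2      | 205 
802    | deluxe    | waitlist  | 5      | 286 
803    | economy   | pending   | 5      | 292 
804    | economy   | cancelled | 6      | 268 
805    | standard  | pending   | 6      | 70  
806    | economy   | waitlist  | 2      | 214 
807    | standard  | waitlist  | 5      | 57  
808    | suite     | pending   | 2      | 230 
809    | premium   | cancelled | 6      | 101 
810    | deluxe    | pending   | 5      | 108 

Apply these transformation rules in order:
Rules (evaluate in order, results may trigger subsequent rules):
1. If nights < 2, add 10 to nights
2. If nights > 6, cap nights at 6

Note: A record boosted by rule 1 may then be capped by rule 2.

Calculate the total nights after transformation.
44

Step 1: Apply rule 1 to records with nights < 2
  - 0 records get bonus of 10
  - Of these, 0 records then exceed 6 and get capped
Step 2: Apply rule 2 to records with nights > 6
  - 0 records (original) are capped
Step 3: Calculate final sum = 44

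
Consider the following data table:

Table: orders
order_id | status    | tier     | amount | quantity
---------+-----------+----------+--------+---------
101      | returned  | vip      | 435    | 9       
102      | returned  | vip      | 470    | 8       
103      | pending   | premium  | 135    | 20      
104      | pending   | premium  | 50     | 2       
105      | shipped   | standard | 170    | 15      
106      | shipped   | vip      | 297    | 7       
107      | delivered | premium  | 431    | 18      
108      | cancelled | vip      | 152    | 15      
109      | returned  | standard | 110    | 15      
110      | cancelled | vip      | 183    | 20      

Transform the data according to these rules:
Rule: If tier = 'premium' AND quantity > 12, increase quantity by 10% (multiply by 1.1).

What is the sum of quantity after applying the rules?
132.8

Step 1: Find records where tier = 'premium' AND quantity > 12
Step 2: 2 records match, summing to 38
Step 3: After multiplier: 38 × 1.1 = 41.8
Step 4: Unaffected records sum: 91
Step 5: Final sum = 41.8 + 91 = 132.8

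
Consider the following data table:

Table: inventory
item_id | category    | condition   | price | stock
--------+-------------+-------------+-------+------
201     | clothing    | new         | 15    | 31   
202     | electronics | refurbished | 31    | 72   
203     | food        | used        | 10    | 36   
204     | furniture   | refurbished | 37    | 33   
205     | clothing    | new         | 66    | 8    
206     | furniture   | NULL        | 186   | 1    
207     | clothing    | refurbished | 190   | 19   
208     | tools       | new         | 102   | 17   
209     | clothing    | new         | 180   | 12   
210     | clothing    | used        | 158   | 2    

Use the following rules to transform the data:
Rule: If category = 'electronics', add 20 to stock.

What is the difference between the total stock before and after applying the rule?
20

Step 1: Original sum of stock = 231
Step 2: 1 records have category = 'electronics'
Step 3: Each affected record changes by 20
Step 4: Total change = 1 × 20 = 20
Step 5: New sum = 231 + 20 = 251
Step 6: Difference = |251 - 231| = 20
        (Sum increased by 20)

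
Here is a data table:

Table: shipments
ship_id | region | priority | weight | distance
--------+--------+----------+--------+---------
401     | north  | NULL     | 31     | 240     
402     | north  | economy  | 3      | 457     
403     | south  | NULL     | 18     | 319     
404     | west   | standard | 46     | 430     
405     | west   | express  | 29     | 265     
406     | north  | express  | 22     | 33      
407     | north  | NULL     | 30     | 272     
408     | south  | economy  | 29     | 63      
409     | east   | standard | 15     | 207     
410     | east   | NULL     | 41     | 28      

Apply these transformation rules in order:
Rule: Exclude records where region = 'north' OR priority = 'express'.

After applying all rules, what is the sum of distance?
1047

Step 1: Find records where region = 'north' OR priority = 'express'
Step 2: 5 records match, summing to 1267
Step 3: Original sum: 2314
Step 4: Remaining sum = 2314 - 1267 = 1047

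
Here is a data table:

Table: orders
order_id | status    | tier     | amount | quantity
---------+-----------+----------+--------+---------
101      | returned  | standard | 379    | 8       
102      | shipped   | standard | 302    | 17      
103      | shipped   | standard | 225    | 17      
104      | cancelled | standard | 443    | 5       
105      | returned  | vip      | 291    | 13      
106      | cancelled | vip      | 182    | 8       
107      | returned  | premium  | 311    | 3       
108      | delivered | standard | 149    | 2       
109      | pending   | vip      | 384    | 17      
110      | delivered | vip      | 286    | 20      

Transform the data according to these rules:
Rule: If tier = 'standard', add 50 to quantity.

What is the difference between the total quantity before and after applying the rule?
250

Step 1: Original sum of quantity = 110
Step 2: 5 records have tier = 'standard'
Step 3: Each affected record changes by 50
Step 4: Total change = 5 × 50 = 250
Step 5: New sum = 110 + 250 = 360
Step 6: Difference = |360 - 110| = 250
        (Sum increased by 250)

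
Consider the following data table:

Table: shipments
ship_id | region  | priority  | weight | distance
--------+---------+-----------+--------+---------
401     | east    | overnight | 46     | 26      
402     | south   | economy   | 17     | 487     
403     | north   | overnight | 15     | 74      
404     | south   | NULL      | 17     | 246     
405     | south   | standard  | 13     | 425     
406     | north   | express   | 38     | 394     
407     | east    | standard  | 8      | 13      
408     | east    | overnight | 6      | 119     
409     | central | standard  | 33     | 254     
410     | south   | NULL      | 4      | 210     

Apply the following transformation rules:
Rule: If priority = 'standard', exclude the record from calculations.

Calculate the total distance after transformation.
1556

Step 1: Identify records where priority = 'standard'
Step 2: The excluded records sum to 692
Step 3: Original total distance = 2248
Step 4: Remaining total = 2248 - 692 = 1556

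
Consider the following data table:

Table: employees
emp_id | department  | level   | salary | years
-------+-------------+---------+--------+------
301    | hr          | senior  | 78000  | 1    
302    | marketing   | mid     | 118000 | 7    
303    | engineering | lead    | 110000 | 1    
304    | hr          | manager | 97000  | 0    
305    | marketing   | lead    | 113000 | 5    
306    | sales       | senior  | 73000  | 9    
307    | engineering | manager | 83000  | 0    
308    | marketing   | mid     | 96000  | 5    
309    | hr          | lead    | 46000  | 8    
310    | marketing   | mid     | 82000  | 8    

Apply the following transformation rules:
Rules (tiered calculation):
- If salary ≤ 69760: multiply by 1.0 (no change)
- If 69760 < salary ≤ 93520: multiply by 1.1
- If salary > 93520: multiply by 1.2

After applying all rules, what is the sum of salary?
1034400.0

Step 1: Tier 1 (salary ≤ 69760): 1 records, sum = 46000 × 1.0 = 46000.0
Step 2: Tier 2 (69760 < salary ≤ 93520): 4 records, sum = 316000 × 1.1 = 347600.0
Step 3: Tier 3 (salary > 93520): 5 records, sum = 534000 × 1.2 = 640800.0
Step 4: Final sum = 46000.0 + 347600.0 + 640800.0 = 1034400.0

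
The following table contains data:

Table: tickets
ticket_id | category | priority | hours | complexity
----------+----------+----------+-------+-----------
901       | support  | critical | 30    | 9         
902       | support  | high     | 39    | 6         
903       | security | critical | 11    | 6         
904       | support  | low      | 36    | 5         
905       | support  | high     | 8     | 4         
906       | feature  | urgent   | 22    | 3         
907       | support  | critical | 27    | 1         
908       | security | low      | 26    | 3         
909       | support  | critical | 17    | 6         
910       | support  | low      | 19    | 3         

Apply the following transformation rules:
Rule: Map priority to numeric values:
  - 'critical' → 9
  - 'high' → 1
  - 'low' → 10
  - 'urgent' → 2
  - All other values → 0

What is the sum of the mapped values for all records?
70

Step 1: Apply mapping to each record
Step 2: Count by status:
  'critical': 4 records × 9 = 36
  'high': 2 records × 1 = 2
  'low': 3 records × 10 = 30
  'urgent': 1 records × 2 = 2
Step 3: Sum all mapped values = 70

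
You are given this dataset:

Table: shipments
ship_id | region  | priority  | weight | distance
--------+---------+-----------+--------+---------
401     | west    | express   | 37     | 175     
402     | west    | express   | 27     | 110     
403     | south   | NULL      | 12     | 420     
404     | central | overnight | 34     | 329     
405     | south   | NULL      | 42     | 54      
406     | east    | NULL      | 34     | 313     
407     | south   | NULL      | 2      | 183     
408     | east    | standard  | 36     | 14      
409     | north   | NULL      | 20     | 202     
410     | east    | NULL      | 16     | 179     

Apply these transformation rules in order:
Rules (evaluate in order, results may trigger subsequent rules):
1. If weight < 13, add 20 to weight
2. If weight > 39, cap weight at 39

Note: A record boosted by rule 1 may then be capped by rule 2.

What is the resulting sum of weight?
297

Step 1: Apply rule 1 to records with weight < 13
  - 2 records get bonus of 20
  - Of these, 0 records then exceed 39 and get capped
Step 2: Apply rule 2 to records with weight > 39
  - 1 records (original) are capped
Step 3: Calculate final sum = 297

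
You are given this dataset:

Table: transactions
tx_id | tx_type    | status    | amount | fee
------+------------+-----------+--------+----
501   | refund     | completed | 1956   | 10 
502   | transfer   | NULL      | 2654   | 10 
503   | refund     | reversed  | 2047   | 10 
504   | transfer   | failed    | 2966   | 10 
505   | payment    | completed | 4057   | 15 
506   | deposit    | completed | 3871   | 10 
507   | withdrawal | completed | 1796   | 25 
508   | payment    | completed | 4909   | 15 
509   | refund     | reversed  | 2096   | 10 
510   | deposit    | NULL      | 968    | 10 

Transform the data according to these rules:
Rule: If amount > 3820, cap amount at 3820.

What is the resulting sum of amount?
25943

Step 1: 3 records have amount > 3820
Step 2: These records originally summed to 12837
Step 3: After capping: 3 × 3820 = 11460
Step 4: Unaffected records sum: 14483
Step 5: Final sum = 11460 + 14483 = 25943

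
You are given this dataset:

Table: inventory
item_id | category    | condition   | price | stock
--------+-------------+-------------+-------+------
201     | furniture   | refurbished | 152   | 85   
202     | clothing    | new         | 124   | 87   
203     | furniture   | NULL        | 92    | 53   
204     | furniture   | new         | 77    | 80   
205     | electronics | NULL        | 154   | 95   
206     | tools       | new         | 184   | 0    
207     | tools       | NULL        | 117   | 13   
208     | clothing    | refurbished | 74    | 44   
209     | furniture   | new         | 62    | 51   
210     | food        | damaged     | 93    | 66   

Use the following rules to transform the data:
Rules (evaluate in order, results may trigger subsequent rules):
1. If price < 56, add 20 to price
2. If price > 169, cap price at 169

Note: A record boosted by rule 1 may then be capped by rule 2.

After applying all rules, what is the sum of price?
1114

Step 1: Apply rule 1 to records with price < 56
  - 0 records get bonus of 20
  - Of these, 0 records then exceed 169 and get capped
Step 2: Apply rule 2 to records with price > 169
  - 1 records (original) are capped
Step 3: Calculate final sum = 1114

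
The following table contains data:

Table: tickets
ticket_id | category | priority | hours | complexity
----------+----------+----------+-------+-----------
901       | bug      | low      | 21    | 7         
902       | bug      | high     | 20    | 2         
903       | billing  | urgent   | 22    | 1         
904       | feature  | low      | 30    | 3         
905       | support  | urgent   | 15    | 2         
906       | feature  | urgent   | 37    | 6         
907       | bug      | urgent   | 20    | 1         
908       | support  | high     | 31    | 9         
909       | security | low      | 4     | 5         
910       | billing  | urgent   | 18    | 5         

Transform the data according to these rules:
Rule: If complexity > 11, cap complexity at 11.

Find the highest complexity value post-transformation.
9

Step 1: Original maximum complexity = 9
Step 2: Check cap of 11 against maximum
Step 3: No records exceed the cap (max 9 <= cap 11), so no capping applies
Step 4: Maximum after transformation = 9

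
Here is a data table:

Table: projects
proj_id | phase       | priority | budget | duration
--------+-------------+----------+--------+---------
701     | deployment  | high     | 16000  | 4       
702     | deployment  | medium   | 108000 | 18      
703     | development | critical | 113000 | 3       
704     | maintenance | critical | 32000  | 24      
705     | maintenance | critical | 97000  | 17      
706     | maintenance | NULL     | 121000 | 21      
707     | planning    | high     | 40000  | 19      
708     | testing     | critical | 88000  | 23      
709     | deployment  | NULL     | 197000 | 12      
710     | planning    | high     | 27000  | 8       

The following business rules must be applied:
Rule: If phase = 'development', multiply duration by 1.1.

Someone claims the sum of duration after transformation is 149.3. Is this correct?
Yes, the result is correct.

Step 1: Calculate the correct sum after transformation
Step 2: Apply multiplier 1.1 to records where phase = 'development'
Step 3: Correct result = 149.3
Step 4: Claimed result = 149.3
Step 5: 149.3 = 149.3 ✓
Conclusion: The claimed result is correct.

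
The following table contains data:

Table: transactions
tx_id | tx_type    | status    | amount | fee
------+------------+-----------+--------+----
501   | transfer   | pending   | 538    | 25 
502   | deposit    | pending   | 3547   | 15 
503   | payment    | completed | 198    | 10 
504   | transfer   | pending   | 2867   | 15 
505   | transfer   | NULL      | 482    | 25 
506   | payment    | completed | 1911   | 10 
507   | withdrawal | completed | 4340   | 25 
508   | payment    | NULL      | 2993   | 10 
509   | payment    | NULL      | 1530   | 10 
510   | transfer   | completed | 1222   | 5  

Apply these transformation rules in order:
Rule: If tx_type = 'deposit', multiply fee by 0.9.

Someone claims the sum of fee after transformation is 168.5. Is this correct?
No, the correct result is 148.5.

Step 1: Calculate the correct sum after transformation
Step 2: Apply multiplier 0.9 to records where tx_type = 'deposit'
Step 3: Correct result = 148.5
Step 4: Claimed result = 168.5
Step 5: 148.5 ≠ 168.5
Conclusion: The claimed result is incorrect. The correct answer is 148.5.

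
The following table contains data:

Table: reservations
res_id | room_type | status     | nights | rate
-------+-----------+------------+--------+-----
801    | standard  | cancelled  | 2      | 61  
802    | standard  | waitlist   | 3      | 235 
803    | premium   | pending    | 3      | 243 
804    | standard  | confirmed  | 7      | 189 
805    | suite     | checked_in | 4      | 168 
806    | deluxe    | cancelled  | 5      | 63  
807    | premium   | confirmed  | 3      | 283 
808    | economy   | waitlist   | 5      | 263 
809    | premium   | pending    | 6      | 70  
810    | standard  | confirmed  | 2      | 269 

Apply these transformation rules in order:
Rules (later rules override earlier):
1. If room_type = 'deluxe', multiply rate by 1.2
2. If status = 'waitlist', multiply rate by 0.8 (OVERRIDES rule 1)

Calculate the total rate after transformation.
1757.0

Step 1: Rule 2 takes priority for records with status = 'waitlist'
  - 2 records: 498 × 0.8 = 398.4
Step 2: Rule 1 applies to remaining records with room_type = 'deluxe'
  - 1 records: 63 × 1.2 = 75.6
Step 3: Other records unchanged: 1283
Step 4: Final sum = 398.4 + 75.6 + 1283 = 1757.0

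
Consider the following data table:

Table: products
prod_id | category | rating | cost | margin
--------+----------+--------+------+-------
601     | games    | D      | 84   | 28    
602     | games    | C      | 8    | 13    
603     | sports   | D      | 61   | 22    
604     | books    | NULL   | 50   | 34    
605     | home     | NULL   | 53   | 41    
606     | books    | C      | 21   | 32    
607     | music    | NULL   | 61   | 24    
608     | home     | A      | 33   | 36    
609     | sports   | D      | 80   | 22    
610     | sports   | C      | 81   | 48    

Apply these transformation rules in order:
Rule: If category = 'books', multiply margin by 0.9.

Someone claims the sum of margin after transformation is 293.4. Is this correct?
Yes, the result is correct.

Step 1: Calculate the correct sum after transformation
Step 2: Apply multiplier 0.9 to records where category = 'books'
Step 3: Correct result = 293.4
Step 4: Claimed result = 293.4
Step 5: 293.4 = 293.4 ✓
Conclusion: The claimed result is correct.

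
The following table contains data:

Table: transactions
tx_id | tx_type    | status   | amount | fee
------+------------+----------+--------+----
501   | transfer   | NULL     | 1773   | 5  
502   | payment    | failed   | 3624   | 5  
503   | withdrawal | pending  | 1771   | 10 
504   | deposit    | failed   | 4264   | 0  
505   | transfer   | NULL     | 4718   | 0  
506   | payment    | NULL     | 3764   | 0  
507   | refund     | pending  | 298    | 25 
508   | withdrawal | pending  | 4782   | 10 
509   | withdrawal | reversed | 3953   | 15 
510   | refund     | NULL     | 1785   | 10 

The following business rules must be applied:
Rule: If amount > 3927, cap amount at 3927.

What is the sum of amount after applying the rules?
28723

Step 1: 4 records have amount > 3927
Step 2: These records originally summed to 17717
Step 3: After capping: 4 × 3927 = 15708
Step 4: Unaffected records sum: 13015
Step 5: Final sum = 15708 + 13015 = 28723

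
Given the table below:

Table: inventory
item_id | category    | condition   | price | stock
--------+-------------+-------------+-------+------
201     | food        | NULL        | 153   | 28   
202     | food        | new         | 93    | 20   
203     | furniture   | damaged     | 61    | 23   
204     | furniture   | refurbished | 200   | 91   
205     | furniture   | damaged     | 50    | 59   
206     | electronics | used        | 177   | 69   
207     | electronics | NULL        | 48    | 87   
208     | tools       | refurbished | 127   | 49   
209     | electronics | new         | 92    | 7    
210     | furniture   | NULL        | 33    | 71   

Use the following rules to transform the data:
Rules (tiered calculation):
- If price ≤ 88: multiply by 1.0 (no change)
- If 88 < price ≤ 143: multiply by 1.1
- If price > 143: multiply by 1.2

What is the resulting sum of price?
1171.2

Step 1: Tier 1 (price ≤ 88): 4 records, sum = 192 × 1.0 = 192.0
Step 2: Tier 2 (88 < price ≤ 143): 3 records, sum = 312 × 1.1 = 343.2
Step 3: Tier 3 (price > 143): 3 records, sum = 530 × 1.2 = 636.0
Step 4: Final sum = 192.0 + 343.2 + 636.0 = 1171.2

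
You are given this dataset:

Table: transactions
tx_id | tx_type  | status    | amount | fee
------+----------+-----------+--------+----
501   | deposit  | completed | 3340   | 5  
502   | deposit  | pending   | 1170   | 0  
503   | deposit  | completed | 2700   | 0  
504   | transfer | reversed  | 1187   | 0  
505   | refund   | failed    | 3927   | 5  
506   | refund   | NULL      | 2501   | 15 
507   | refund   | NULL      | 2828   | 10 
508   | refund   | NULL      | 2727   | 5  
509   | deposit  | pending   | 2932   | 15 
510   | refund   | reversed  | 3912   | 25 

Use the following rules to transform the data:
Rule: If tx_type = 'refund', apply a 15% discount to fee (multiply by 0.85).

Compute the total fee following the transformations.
71.0

Step 1: Records with tx_type = 'refund' have total fee = 60
Step 2: Apply multiplier: 60 × 0.85 = 51.0
Step 3: Other records total: 20
Step 4: Final sum = 51.0 + 20 = 71.0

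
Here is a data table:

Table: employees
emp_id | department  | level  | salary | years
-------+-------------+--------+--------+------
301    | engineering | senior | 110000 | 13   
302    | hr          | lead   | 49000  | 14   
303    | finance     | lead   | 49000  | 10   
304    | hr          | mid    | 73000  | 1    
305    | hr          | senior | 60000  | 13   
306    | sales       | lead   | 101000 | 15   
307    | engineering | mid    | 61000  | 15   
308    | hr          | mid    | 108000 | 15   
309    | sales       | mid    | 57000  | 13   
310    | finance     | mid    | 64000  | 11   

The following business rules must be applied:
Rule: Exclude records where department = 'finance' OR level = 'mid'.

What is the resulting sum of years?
55

Step 1: Find records where department = 'finance' OR level = 'mid'
Step 2: 6 records match, summing to 65
Step 3: Original sum: 120
Step 4: Remaining sum = 120 - 65 = 55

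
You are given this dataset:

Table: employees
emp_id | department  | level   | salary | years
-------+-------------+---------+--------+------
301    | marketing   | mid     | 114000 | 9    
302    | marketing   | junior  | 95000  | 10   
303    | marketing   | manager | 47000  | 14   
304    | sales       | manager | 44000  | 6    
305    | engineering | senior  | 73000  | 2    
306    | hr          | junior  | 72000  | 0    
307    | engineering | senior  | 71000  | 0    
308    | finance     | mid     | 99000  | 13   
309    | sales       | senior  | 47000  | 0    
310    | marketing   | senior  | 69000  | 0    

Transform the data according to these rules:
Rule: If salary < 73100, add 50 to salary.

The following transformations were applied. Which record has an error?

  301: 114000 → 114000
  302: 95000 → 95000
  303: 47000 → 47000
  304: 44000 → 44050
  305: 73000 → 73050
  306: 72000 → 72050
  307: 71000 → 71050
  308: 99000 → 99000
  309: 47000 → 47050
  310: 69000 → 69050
Record 303 has an error. The correct transformed value should be 47050, not 47000.

Step 1: Check each record against the rule
Step 2: Record 303 has salary = 47000
Step 3: Since 47000 < 73100, the bonus should have been applied
Step 4: Correct value = 47050, but claimed value = 47000
Conclusion: Record 303 has the error.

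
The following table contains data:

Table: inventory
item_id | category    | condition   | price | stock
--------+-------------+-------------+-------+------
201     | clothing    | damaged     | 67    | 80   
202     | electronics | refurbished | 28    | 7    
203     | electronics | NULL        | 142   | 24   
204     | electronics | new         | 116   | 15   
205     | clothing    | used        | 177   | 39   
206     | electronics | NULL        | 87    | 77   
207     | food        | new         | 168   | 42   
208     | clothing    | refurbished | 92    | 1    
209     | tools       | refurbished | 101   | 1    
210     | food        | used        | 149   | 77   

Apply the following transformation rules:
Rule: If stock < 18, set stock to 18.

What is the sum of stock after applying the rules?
411

Step 1: 4 records have stock < 18
Step 2: These records originally summed to 24
Step 3: After setting to minimum: 4 × 18 = 72
Step 4: Unaffected records sum: 339
Step 5: Final sum = 72 + 339 = 411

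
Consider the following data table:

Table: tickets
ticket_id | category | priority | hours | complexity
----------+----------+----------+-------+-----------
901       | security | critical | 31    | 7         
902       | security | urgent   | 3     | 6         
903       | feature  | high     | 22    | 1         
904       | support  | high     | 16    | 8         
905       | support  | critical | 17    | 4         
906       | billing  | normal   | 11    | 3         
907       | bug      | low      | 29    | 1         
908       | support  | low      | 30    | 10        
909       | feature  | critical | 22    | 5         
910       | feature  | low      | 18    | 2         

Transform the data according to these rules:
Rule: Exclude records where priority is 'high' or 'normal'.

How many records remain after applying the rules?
7

Step 1: Count records to exclude
  - 2 (high) + 1 (normal) = 3 records
Step 2: Total records: 10
Step 3: Remaining = 10 - 3 = 7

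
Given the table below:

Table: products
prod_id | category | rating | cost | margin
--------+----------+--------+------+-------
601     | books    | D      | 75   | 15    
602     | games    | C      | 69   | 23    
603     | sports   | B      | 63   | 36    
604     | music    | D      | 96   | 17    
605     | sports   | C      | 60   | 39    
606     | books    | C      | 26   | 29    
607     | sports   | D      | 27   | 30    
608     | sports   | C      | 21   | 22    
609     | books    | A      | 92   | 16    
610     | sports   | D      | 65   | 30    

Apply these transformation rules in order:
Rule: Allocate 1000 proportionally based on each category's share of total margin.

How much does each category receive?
books: 233.46, games: 89.49, music: 66.15, sports: 610.89

Step 1: Calculate total margin = 257
Step 2: Calculate each category's proportion:
  books: 60/257 = 23.35% → 233.46
  games: 23/257 = 8.95% → 89.49
  music: 17/257 = 6.61% → 66.15
  sports: 157/257 = 61.09% → 610.89
Step 3: Verify: sum of allocations ≈ 1000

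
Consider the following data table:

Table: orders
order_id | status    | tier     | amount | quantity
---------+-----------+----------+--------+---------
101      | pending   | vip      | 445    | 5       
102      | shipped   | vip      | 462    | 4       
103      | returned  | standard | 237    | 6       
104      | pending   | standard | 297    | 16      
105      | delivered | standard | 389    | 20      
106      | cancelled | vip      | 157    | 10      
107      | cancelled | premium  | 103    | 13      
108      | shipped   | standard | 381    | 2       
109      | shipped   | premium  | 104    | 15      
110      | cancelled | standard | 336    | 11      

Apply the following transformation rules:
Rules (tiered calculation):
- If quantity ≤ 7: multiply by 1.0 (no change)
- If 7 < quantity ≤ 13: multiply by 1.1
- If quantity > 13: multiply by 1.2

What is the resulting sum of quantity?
115.6

Step 1: Tier 1 (quantity ≤ 7): 4 records, sum = 17 × 1.0 = 17.0
Step 2: Tier 2 (7 < quantity ≤ 13): 3 records, sum = 34 × 1.1 = 37.4
Step 3: Tier 3 (quantity > 13): 3 records, sum = 51 × 1.2 = 61.2
Step 4: Final sum = 17.0 + 37.4 + 61.2 = 115.6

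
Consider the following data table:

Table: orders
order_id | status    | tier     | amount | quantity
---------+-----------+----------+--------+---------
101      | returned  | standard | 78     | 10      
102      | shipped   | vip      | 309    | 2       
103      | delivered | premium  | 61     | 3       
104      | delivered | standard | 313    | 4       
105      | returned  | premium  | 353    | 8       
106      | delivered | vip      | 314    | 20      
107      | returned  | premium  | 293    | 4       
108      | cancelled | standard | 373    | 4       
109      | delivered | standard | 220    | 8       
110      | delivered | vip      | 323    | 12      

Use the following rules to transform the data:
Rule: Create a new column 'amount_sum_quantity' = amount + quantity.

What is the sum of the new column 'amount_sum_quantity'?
2712

Step 1: For each record, compute amount + quantity
Example calculations:
  78 + 10 = 88
  309 + 2 = 311
  61 + 3 = 64
  ...
Step 2: Sum all derived values
Step 3: Total = 2712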